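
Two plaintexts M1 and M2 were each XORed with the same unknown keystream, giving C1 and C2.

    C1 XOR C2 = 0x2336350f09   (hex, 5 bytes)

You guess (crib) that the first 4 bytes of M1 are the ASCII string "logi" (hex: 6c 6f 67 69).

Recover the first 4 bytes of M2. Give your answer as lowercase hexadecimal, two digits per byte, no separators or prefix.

Since C1 ⊕ C2 = M1 ⊕ M2, XORing with the guessed M1 bytes yields the corresponding M2 bytes: M2 = (C1 ⊕ C2) ⊕ M1.
23 XOR 6c = 4f
36 XOR 6f = 59
35 XOR 67 = 52
0f XOR 69 = 66

4f595266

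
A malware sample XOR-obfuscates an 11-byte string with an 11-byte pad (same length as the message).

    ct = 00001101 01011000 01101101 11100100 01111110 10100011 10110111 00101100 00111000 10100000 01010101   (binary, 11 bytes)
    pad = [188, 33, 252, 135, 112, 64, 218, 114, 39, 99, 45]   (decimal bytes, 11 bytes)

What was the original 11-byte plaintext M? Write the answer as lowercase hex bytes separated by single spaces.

byte 0: 0d xor bc = b1
byte 1: 58 xor 21 = 79
byte 2: 6d xor fc = 91
byte 3: e4 xor 87 = 63
byte 4: 7e xor 70 = 0e
byte 5: a3 xor 40 = e3
byte 6: b7 xor da = 6d
byte 7: 2c xor 72 = 5e
byte 8: 38 xor 27 = 1f
byte 9: a0 xor 63 = c3
byte 10: 55 xor 2d = 78

b1 79 91 63 0e e3 6d 5e 1f c3 78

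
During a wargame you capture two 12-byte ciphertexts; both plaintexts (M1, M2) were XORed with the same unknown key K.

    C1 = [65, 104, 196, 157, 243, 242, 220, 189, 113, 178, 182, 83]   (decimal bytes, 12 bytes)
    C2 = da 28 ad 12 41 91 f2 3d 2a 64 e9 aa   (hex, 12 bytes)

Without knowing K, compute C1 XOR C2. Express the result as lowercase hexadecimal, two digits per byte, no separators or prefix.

9b40698fb2632e805bd65ff9

C1 ⊕ C2 = (M1 ⊕ K) ⊕ (M2 ⊕ K) = M1 ⊕ M2 — the shared key cancels under XOR.
41 XOR da = 9b
68 XOR 28 = 40
c4 XOR ad = 69
9d XOR 12 = 8f
f3 XOR 41 = b2
f2 XOR 91 = 63
dc XOR f2 = 2e
bd XOR 3d = 80
71 XOR 2a = 5b
b2 XOR 64 = d6
b6 XOR e9 = 5f
53 XOR aa = f9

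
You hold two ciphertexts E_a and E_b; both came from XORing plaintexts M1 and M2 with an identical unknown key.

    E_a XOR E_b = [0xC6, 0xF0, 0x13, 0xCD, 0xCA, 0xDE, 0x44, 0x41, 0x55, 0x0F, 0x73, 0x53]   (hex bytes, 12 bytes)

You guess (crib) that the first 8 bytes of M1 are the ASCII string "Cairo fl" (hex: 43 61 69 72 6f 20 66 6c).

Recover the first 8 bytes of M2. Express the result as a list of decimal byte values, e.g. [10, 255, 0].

[133, 145, 122, 191, 165, 254, 34, 45]

Since E_a ⊕ E_b = M1 ⊕ M2, XORing with the guessed M1 bytes yields the corresponding M2 bytes: M2 = (E_a ⊕ E_b) ⊕ M1.
c6 ^ 43 = 85
f0 ^ 61 = 91
13 ^ 69 = 7a
cd ^ 72 = bf
ca ^ 6f = a5
de ^ 20 = fe
44 ^ 66 = 22
41 ^ 6c = 2d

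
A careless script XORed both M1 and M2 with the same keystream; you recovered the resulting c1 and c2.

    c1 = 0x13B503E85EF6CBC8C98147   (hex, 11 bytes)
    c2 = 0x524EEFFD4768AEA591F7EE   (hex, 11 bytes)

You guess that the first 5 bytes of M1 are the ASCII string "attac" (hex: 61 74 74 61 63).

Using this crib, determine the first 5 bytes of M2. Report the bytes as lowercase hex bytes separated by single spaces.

20 8f 98 74 7a

First, c1 ⊕ c2 = (M1 ⊕ K) ⊕ (M2 ⊕ K) = M1 ⊕ M2, so the key drops out. Then M2 = (M1 ⊕ M2) ⊕ M1 over the first 5 bytes.
byte 0: (13 ^ 52) ^ 61 = 41 ^ 61 = 20
byte 1: (b5 ^ 4e) ^ 74 = fb ^ 74 = 8f
byte 2: (03 ^ ef) ^ 74 = ec ^ 74 = 98
byte 3: (e8 ^ fd) ^ 61 = 15 ^ 61 = 74
byte 4: (5e ^ 47) ^ 63 = 19 ^ 63 = 7a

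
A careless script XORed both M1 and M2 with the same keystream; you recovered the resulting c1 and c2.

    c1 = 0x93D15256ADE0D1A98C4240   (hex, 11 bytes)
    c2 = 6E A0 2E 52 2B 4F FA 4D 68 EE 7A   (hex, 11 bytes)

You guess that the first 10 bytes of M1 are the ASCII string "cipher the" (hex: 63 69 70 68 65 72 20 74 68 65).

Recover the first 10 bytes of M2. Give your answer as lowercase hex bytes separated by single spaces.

First, c1 ⊕ c2 = (M1 ⊕ K) ⊕ (M2 ⊕ K) = M1 ⊕ M2, so the key drops out. Then M2 = (M1 ⊕ M2) ⊕ M1 over the first 10 bytes.
byte 0: (93 ⊕ 6e) ⊕ 63 = fd ⊕ 63 = 9e
byte 1: (d1 ⊕ a0) ⊕ 69 = 71 ⊕ 69 = 18
byte 2: (52 ⊕ 2e) ⊕ 70 = 7c ⊕ 70 = 0c
byte 3: (56 ⊕ 52) ⊕ 68 = 04 ⊕ 68 = 6c
byte 4: (ad ⊕ 2b) ⊕ 65 = 86 ⊕ 65 = e3
byte 5: (e0 ⊕ 4f) ⊕ 72 = af ⊕ 72 = dd
byte 6: (d1 ⊕ fa) ⊕ 20 = 2b ⊕ 20 = 0b
byte 7: (a9 ⊕ 4d) ⊕ 74 = e4 ⊕ 74 = 90
byte 8: (8c ⊕ 68) ⊕ 68 = e4 ⊕ 68 = 8c
byte 9: (42 ⊕ ee) ⊕ 65 = ac ⊕ 65 = c9

9e 18 0c 6c e3 dd 0b 90 8c c9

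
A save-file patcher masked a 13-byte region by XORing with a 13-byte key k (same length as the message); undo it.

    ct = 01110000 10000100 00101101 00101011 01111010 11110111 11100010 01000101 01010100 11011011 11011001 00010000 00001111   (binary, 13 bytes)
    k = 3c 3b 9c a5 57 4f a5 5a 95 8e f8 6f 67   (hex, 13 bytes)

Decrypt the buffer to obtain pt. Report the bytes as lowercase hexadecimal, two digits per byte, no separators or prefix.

XOR is its own inverse, so applying the key byte-wise gives the result directly.
70 ^ 3c = 4c
84 ^ 3b = bf
2d ^ 9c = b1
2b ^ a5 = 8e
7a ^ 57 = 2d
f7 ^ 4f = b8
e2 ^ a5 = 47
45 ^ 5a = 1f
54 ^ 95 = c1
db ^ 8e = 55
d9 ^ f8 = 21
10 ^ 6f = 7f
0f ^ 67 = 68

4cbfb18e2db8471fc155217f68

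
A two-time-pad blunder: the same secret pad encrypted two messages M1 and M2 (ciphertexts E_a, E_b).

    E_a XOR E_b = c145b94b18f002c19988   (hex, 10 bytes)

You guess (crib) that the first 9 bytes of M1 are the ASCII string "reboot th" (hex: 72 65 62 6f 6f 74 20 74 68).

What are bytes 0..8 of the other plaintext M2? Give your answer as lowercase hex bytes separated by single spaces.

Since E_a ⊕ E_b = M1 ⊕ M2, XORing with the guessed M1 bytes yields the corresponding M2 bytes: M2 = (E_a ⊕ E_b) ⊕ M1.
byte 0: c1 ^ 72 = b3
byte 1: 45 ^ 65 = 20
byte 2: b9 ^ 62 = db
byte 3: 4b ^ 6f = 24
byte 4: 18 ^ 6f = 77
byte 5: f0 ^ 74 = 84
byte 6: 02 ^ 20 = 22
byte 7: c1 ^ 74 = b5
byte 8: 99 ^ 68 = f1

b3 20 db 24 77 84 22 b5 f1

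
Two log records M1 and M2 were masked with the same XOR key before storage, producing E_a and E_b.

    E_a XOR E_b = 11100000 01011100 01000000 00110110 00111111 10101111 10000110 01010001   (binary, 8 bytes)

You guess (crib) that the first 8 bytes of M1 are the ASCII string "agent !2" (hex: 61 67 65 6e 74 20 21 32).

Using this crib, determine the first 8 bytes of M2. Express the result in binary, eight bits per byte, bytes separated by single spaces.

Since E_a ⊕ E_b = M1 ⊕ M2, XORing with the guessed M1 bytes yields the corresponding M2 bytes: M2 = (E_a ⊕ E_b) ⊕ M1.
e0 xor 61 = 81
5c xor 67 = 3b
40 xor 65 = 25
36 xor 6e = 58
3f xor 74 = 4b
af xor 20 = 8f
86 xor 21 = a7
51 xor 32 = 63

10000001 00111011 00100101 01011000 01001011 10001111 10100111 01100011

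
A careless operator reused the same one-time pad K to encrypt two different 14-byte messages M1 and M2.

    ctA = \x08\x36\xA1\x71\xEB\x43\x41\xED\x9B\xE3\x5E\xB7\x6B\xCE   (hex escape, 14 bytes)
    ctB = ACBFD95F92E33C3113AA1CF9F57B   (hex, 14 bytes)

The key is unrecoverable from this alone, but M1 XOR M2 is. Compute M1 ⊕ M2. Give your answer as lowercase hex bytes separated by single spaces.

a4 89 78 2e 79 a0 7d dc 88 49 42 4e 9e b5

ctA ⊕ ctB = (M1 ⊕ K) ⊕ (M2 ⊕ K) = M1 ⊕ M2 — the shared key cancels under XOR.
00001000 XOR 10101100 = 10100100
00110110 XOR 10111111 = 10001001
10100001 XOR 11011001 = 01111000
01110001 XOR 01011111 = 00101110
11101011 XOR 10010010 = 01111001
01000011 XOR 11100011 = 10100000
01000001 XOR 00111100 = 01111101
11101101 XOR 00110001 = 11011100
10011011 XOR 00010011 = 10001000
11100011 XOR 10101010 = 01001001
01011110 XOR 00011100 = 01000010
10110111 XOR 11111001 = 01001110
01101011 XOR 11110101 = 10011110
11001110 XOR 01111011 = 10110101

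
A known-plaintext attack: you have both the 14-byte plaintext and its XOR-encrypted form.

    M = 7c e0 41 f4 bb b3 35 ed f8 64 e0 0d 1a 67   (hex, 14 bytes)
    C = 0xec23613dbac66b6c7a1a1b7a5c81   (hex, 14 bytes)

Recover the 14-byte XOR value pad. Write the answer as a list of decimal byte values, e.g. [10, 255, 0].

Since C = M ⊕ pad, XORing both sides with M gives pad = M ⊕ C.
7c xor ec = 90
e0 xor 23 = c3
41 xor 61 = 20
f4 xor 3d = c9
bb xor ba = 01
b3 xor c6 = 75
35 xor 6b = 5e
ed xor 6c = 81
f8 xor 7a = 82
64 xor 1a = 7e
e0 xor 1b = fb
0d xor 7a = 77
1a xor 5c = 46
67 xor 81 = e6

[144, 195, 32, 201, 1, 117, 94, 129, 130, 126, 251, 119, 70, 230]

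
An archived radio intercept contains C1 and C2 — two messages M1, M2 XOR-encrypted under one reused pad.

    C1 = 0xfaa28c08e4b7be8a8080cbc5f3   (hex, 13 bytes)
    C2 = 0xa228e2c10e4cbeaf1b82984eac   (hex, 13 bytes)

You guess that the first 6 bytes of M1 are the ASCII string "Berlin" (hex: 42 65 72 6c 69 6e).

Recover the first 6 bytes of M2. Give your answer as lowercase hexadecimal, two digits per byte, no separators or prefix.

1aef1ca58395

First, C1 ⊕ C2 = (M1 ⊕ K) ⊕ (M2 ⊕ K) = M1 ⊕ M2, so the key drops out. Then M2 = (M1 ⊕ M2) ⊕ M1 over the first 6 bytes.
byte 0: (fa ⊕ a2) ⊕ 42 = 58 ⊕ 42 = 1a
byte 1: (a2 ⊕ 28) ⊕ 65 = 8a ⊕ 65 = ef
byte 2: (8c ⊕ e2) ⊕ 72 = 6e ⊕ 72 = 1c
byte 3: (08 ⊕ c1) ⊕ 6c = c9 ⊕ 6c = a5
byte 4: (e4 ⊕ 0e) ⊕ 69 = ea ⊕ 69 = 83
byte 5: (b7 ⊕ 4c) ⊕ 6e = fb ⊕ 6e = 95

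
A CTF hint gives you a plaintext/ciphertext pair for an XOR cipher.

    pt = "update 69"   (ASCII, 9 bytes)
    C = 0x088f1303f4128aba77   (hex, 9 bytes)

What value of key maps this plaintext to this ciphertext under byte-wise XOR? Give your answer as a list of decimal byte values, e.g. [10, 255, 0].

[125, 255, 119, 98, 128, 119, 170, 140, 78]

Since C = pt ⊕ key, XORing both sides with pt gives key = pt ⊕ C.
01110101 ^ 00001000 = 01111101
01110000 ^ 10001111 = 11111111
01100100 ^ 00010011 = 01110111
01100001 ^ 00000011 = 01100010
01110100 ^ 11110100 = 10000000
01100101 ^ 00010010 = 01110111
00100000 ^ 10001010 = 10101010
00110110 ^ 10111010 = 10001100
00111001 ^ 01110111 = 01001110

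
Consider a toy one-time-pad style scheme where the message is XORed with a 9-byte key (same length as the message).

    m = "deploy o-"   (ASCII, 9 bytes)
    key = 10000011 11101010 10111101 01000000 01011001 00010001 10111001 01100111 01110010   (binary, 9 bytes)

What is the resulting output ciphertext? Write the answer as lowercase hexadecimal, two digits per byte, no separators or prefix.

byte 0: 64 XOR 83 = e7
byte 1: 65 XOR ea = 8f
byte 2: 70 XOR bd = cd
byte 3: 6c XOR 40 = 2c
byte 4: 6f XOR 59 = 36
byte 5: 79 XOR 11 = 68
byte 6: 20 XOR b9 = 99
byte 7: 6f XOR 67 = 08
byte 8: 2d XOR 72 = 5f

e78fcd2c366899085f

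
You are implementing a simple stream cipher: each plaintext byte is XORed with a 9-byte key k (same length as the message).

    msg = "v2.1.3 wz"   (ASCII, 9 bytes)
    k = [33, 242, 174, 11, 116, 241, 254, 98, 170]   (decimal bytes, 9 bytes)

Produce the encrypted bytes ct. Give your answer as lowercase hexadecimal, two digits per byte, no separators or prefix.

57c0803a5ac2de15d0

XOR is its own inverse, so applying the key byte-wise gives the result directly.
76 ⊕ 21 = 57
32 ⊕ f2 = c0
2e ⊕ ae = 80
31 ⊕ 0b = 3a
2e ⊕ 74 = 5a
33 ⊕ f1 = c2
20 ⊕ fe = de
77 ⊕ 62 = 15
7a ⊕ aa = d0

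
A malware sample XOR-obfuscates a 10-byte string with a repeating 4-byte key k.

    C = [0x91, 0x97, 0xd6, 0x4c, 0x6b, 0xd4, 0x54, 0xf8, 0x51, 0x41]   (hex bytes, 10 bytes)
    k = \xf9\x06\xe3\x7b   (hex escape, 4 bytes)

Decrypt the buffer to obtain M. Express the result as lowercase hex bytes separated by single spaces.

The 4-byte key repeats, so the effective keystream is f9 06 e3 7b f9 06 e3 7b f9 06.
byte 0: 91 ^ f9 = 68
byte 1: 97 ^ 06 = 91
byte 2: d6 ^ e3 = 35
byte 3: 4c ^ 7b = 37
byte 4: 6b ^ f9 = 92
byte 5: d4 ^ 06 = d2
byte 6: 54 ^ e3 = b7
byte 7: f8 ^ 7b = 83
byte 8: 51 ^ f9 = a8
byte 9: 41 ^ 06 = 47

68 91 35 37 92 d2 b7 83 a8 47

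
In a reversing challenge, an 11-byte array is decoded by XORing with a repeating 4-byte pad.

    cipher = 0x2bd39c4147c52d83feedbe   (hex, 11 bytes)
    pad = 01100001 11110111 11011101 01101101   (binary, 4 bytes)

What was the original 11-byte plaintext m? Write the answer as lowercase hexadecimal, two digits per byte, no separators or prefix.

The 4-byte key repeats, so the effective keystream is 61 f7 dd 6d 61 f7 dd 6d 61 f7 dd.
byte 0: 2b ^ 61 = 4a
byte 1: d3 ^ f7 = 24
byte 2: 9c ^ dd = 41
byte 3: 41 ^ 6d = 2c
byte 4: 47 ^ 61 = 26
byte 5: c5 ^ f7 = 32
byte 6: 2d ^ dd = f0
byte 7: 83 ^ 6d = ee
byte 8: fe ^ 61 = 9f
byte 9: ed ^ f7 = 1a
byte 10: be ^ dd = 63

4a24412c2632f0ee9f1a63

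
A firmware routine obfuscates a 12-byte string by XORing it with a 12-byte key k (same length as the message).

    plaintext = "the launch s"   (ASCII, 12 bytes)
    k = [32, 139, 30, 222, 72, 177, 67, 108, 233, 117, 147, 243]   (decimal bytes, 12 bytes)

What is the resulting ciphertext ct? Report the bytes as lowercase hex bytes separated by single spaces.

74 ^ 20 = 54
68 ^ 8b = e3
65 ^ 1e = 7b
20 ^ de = fe
6c ^ 48 = 24
61 ^ b1 = d0
75 ^ 43 = 36
6e ^ 6c = 02
63 ^ e9 = 8a
68 ^ 75 = 1d
20 ^ 93 = b3
73 ^ f3 = 80

54 e3 7b fe 24 d0 36 02 8a 1d b3 80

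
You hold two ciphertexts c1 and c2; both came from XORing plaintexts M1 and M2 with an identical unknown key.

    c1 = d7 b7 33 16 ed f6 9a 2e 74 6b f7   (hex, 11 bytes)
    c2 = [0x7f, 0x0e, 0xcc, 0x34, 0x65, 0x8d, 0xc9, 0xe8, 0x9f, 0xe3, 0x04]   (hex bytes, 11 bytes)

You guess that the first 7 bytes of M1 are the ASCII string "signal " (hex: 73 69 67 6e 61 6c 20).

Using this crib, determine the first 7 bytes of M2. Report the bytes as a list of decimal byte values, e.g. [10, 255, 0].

First, c1 ⊕ c2 = (M1 ⊕ K) ⊕ (M2 ⊕ K) = M1 ⊕ M2, so the key drops out. Then M2 = (M1 ⊕ M2) ⊕ M1 over the first 7 bytes.
byte 0: (d7 ^ 7f) ^ 73 = a8 ^ 73 = db
byte 1: (b7 ^ 0e) ^ 69 = b9 ^ 69 = d0
byte 2: (33 ^ cc) ^ 67 = ff ^ 67 = 98
byte 3: (16 ^ 34) ^ 6e = 22 ^ 6e = 4c
byte 4: (ed ^ 65) ^ 61 = 88 ^ 61 = e9
byte 5: (f6 ^ 8d) ^ 6c = 7b ^ 6c = 17
byte 6: (9a ^ c9) ^ 20 = 53 ^ 20 = 73

[219, 208, 152, 76, 233, 23, 115]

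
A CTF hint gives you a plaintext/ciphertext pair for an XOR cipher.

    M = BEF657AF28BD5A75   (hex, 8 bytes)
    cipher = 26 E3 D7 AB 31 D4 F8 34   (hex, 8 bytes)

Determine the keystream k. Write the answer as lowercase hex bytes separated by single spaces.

Since cipher = M ⊕ k, XORing both sides with M gives k = M ⊕ cipher.
byte 0: be xor 26 = 98
byte 1: f6 xor e3 = 15
byte 2: 57 xor d7 = 80
byte 3: af xor ab = 04
byte 4: 28 xor 31 = 19
byte 5: bd xor d4 = 69
byte 6: 5a xor f8 = a2
byte 7: 75 xor 34 = 41

98 15 80 04 19 69 a2 41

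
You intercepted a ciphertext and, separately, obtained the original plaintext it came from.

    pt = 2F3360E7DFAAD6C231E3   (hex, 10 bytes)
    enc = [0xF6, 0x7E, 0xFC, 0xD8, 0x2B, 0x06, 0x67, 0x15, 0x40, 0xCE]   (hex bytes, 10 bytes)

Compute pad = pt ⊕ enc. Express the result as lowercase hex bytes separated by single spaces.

d9 4d 9c 3f f4 ac b1 d7 71 2d

Since enc = pt ⊕ pad, XORing both sides with pt gives pad = pt ⊕ enc.
 47 XOR 246 = 217
 51 XOR 126 =  77
 96 XOR 252 = 156
231 XOR 216 =  63
223 XOR  43 = 244
170 XOR   6 = 172
214 XOR 103 = 177
194 XOR  21 = 215
 49 XOR  64 = 113
227 XOR 206 =  45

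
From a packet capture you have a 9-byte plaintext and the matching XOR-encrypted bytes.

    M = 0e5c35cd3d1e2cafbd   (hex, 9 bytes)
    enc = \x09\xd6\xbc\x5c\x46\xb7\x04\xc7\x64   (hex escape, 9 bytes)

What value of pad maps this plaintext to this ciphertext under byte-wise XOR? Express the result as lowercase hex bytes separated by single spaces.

07 8a 89 91 7b a9 28 68 d9

Since enc = M ⊕ pad, XORing both sides with M gives pad = M ⊕ enc.
00001110 ^ 00001001 = 00000111
01011100 ^ 11010110 = 10001010
00110101 ^ 10111100 = 10001001
11001101 ^ 01011100 = 10010001
00111101 ^ 01000110 = 01111011
00011110 ^ 10110111 = 10101001
00101100 ^ 00000100 = 00101000
10101111 ^ 11000111 = 01101000
10111101 ^ 01100100 = 11011001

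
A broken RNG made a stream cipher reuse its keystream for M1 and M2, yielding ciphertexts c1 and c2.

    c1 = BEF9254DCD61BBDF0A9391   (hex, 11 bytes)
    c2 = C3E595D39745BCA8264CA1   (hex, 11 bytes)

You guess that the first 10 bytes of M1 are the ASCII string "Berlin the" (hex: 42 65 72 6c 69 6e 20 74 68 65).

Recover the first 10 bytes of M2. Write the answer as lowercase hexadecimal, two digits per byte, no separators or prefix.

First, c1 ⊕ c2 = (M1 ⊕ K) ⊕ (M2 ⊕ K) = M1 ⊕ M2, so the key drops out. Then M2 = (M1 ⊕ M2) ⊕ M1 over the first 10 bytes.
byte 0: (be ^ c3) ^ 42 = 7d ^ 42 = 3f
byte 1: (f9 ^ e5) ^ 65 = 1c ^ 65 = 79
byte 2: (25 ^ 95) ^ 72 = b0 ^ 72 = c2
byte 3: (4d ^ d3) ^ 6c = 9e ^ 6c = f2
byte 4: (cd ^ 97) ^ 69 = 5a ^ 69 = 33
byte 5: (61 ^ 45) ^ 6e = 24 ^ 6e = 4a
byte 6: (bb ^ bc) ^ 20 = 07 ^ 20 = 27
byte 7: (df ^ a8) ^ 74 = 77 ^ 74 = 03
byte 8: (0a ^ 26) ^ 68 = 2c ^ 68 = 44
byte 9: (93 ^ 4c) ^ 65 = df ^ 65 = ba

3f79c2f2334a270344ba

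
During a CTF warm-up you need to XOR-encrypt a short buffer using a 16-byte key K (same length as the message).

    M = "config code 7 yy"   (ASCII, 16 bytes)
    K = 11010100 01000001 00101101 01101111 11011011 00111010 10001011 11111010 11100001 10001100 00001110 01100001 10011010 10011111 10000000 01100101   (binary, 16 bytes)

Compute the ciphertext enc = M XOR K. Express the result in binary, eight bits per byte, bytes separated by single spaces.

01100011 XOR 11010100 = 10110111
01101111 XOR 01000001 = 00101110
01101110 XOR 00101101 = 01000011
01100110 XOR 01101111 = 00001001
01101001 XOR 11011011 = 10110010
01100111 XOR 00111010 = 01011101
00100000 XOR 10001011 = 10101011
01100011 XOR 11111010 = 10011001
01101111 XOR 11100001 = 10001110
01100100 XOR 10001100 = 11101000
01100101 XOR 00001110 = 01101011
00100000 XOR 01100001 = 01000001
00110111 XOR 10011010 = 10101101
00100000 XOR 10011111 = 10111111
01111001 XOR 10000000 = 11111001
01111001 XOR 01100101 = 00011100

10110111 00101110 01000011 00001001 10110010 01011101 10101011 10011001 10001110 11101000 01101011 01000001 10101101 10111111 11111001 00011100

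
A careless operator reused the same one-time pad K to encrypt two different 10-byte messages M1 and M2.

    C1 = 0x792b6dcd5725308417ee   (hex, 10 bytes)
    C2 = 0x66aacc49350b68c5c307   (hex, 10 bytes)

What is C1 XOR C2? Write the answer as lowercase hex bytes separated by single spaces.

C1 ⊕ C2 = (M1 ⊕ K) ⊕ (M2 ⊕ K) = M1 ⊕ M2 — the shared key cancels under XOR.
byte 0: 01111001 XOR 01100110 = 00011111
byte 1: 00101011 XOR 10101010 = 10000001
byte 2: 01101101 XOR 11001100 = 10100001
byte 3: 11001101 XOR 01001001 = 10000100
byte 4: 01010111 XOR 00110101 = 01100010
byte 5: 00100101 XOR 00001011 = 00101110
byte 6: 00110000 XOR 01101000 = 01011000
byte 7: 10000100 XOR 11000101 = 01000001
byte 8: 00010111 XOR 11000011 = 11010100
byte 9: 11101110 XOR 00000111 = 11101001

1f 81 a1 84 62 2e 58 41 d4 e9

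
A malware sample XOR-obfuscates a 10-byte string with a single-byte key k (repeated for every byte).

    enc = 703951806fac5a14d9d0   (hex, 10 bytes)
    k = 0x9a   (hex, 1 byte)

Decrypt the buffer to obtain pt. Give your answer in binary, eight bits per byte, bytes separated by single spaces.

The 1-byte key repeats, so the effective keystream is 9a 9a 9a 9a 9a 9a 9a 9a 9a 9a.
byte 0: 70 ⊕ 9a = ea
byte 1: 39 ⊕ 9a = a3
byte 2: 51 ⊕ 9a = cb
byte 3: 80 ⊕ 9a = 1a
byte 4: 6f ⊕ 9a = f5
byte 5: ac ⊕ 9a = 36
byte 6: 5a ⊕ 9a = c0
byte 7: 14 ⊕ 9a = 8e
byte 8: d9 ⊕ 9a = 43
byte 9: d0 ⊕ 9a = 4a

11101010 10100011 11001011 00011010 11110101 00110110 11000000 10001110 01000011 01001010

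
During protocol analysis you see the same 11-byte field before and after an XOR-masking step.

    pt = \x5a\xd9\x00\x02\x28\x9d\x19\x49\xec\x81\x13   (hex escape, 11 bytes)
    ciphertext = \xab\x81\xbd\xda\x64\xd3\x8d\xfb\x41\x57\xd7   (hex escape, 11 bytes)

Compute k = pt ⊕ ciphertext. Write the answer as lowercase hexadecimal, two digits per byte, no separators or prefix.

Since ciphertext = pt ⊕ k, XORing both sides with pt gives k = pt ⊕ ciphertext.
5a XOR ab = f1
d9 XOR 81 = 58
00 XOR bd = bd
02 XOR da = d8
28 XOR 64 = 4c
9d XOR d3 = 4e
19 XOR 8d = 94
49 XOR fb = b2
ec XOR 41 = ad
81 XOR 57 = d6
13 XOR d7 = c4

f158bdd84c4e94b2add6c4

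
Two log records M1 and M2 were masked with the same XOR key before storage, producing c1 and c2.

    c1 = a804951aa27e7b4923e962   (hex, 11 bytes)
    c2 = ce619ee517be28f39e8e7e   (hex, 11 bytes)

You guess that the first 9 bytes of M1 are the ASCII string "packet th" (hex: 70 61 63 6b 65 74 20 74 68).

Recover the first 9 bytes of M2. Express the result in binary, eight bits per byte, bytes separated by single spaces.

First, c1 ⊕ c2 = (M1 ⊕ K) ⊕ (M2 ⊕ K) = M1 ⊕ M2, so the key drops out. Then M2 = (M1 ⊕ M2) ⊕ M1 over the first 9 bytes.
byte 0: (a8 ⊕ ce) ⊕ 70 = 66 ⊕ 70 = 16
byte 1: (04 ⊕ 61) ⊕ 61 = 65 ⊕ 61 = 04
byte 2: (95 ⊕ 9e) ⊕ 63 = 0b ⊕ 63 = 68
byte 3: (1a ⊕ e5) ⊕ 6b = ff ⊕ 6b = 94
byte 4: (a2 ⊕ 17) ⊕ 65 = b5 ⊕ 65 = d0
byte 5: (7e ⊕ be) ⊕ 74 = c0 ⊕ 74 = b4
byte 6: (7b ⊕ 28) ⊕ 20 = 53 ⊕ 20 = 73
byte 7: (49 ⊕ f3) ⊕ 74 = ba ⊕ 74 = ce
byte 8: (23 ⊕ 9e) ⊕ 68 = bd ⊕ 68 = d5

00010110 00000100 01101000 10010100 11010000 10110100 01110011 11001110 11010101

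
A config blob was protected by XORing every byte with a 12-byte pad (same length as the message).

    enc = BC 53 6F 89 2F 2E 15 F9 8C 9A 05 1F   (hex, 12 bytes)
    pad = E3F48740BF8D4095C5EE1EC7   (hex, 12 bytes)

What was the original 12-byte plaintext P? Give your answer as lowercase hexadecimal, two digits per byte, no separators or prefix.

5fa7e8c990a3556c49741bd8

byte 0: bc XOR e3 = 5f
byte 1: 53 XOR f4 = a7
byte 2: 6f XOR 87 = e8
byte 3: 89 XOR 40 = c9
byte 4: 2f XOR bf = 90
byte 5: 2e XOR 8d = a3
byte 6: 15 XOR 40 = 55
byte 7: f9 XOR 95 = 6c
byte 8: 8c XOR c5 = 49
byte 9: 9a XOR ee = 74
byte 10: 05 XOR 1e = 1b
byte 11: 1f XOR c7 = d8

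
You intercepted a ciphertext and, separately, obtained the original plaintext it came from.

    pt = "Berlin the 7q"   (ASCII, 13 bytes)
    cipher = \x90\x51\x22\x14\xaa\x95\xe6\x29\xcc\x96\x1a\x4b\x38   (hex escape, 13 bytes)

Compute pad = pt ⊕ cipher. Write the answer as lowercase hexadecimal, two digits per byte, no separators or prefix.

d2345078c3fbc65da4f33a7c49

Since cipher = pt ⊕ pad, XORing both sides with pt gives pad = pt ⊕ cipher.
byte 0: 01000010 xor 10010000 = 11010010
byte 1: 01100101 xor 01010001 = 00110100
byte 2: 01110010 xor 00100010 = 01010000
byte 3: 01101100 xor 00010100 = 01111000
byte 4: 01101001 xor 10101010 = 11000011
byte 5: 01101110 xor 10010101 = 11111011
byte 6: 00100000 xor 11100110 = 11000110
byte 7: 01110100 xor 00101001 = 01011101
byte 8: 01101000 xor 11001100 = 10100100
byte 9: 01100101 xor 10010110 = 11110011
byte 10: 00100000 xor 00011010 = 00111010
byte 11: 00110111 xor 01001011 = 01111100
byte 12: 01110001 xor 00111000 = 01001001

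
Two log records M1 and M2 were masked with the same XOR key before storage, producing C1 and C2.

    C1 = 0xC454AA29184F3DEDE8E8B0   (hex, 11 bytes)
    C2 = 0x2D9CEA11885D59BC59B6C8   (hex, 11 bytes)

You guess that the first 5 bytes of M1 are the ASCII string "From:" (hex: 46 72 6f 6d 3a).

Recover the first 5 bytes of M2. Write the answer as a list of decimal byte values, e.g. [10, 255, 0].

First, C1 ⊕ C2 = (M1 ⊕ K) ⊕ (M2 ⊕ K) = M1 ⊕ M2, so the key drops out. Then M2 = (M1 ⊕ M2) ⊕ M1 over the first 5 bytes.
byte 0: (c4 ⊕ 2d) ⊕ 46 = e9 ⊕ 46 = af
byte 1: (54 ⊕ 9c) ⊕ 72 = c8 ⊕ 72 = ba
byte 2: (aa ⊕ ea) ⊕ 6f = 40 ⊕ 6f = 2f
byte 3: (29 ⊕ 11) ⊕ 6d = 38 ⊕ 6d = 55
byte 4: (18 ⊕ 88) ⊕ 3a = 90 ⊕ 3a = aa

[175, 186, 47, 85, 170]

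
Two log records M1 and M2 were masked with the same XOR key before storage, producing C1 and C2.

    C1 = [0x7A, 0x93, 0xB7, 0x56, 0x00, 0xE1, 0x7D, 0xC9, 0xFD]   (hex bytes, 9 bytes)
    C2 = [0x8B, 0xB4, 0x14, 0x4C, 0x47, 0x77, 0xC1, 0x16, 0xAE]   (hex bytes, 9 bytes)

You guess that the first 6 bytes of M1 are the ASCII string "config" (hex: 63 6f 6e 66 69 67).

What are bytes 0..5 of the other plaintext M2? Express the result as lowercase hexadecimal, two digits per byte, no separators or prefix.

9248cd7c2ef1

First, C1 ⊕ C2 = (M1 ⊕ K) ⊕ (M2 ⊕ K) = M1 ⊕ M2, so the key drops out. Then M2 = (M1 ⊕ M2) ⊕ M1 over the first 6 bytes.
byte 0: (7a xor 8b) xor 63 = f1 xor 63 = 92
byte 1: (93 xor b4) xor 6f = 27 xor 6f = 48
byte 2: (b7 xor 14) xor 6e = a3 xor 6e = cd
byte 3: (56 xor 4c) xor 66 = 1a xor 66 = 7c
byte 4: (00 xor 47) xor 69 = 47 xor 69 = 2e
byte 5: (e1 xor 77) xor 67 = 96 xor 67 = f1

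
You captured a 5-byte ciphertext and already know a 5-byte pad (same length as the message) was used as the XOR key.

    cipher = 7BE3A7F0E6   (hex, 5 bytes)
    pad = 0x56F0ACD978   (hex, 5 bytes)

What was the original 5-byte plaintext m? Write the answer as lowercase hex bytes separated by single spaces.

XOR is its own inverse, so applying the key byte-wise gives the result directly.
byte 0: 7b ^ 56 = 2d
byte 1: e3 ^ f0 = 13
byte 2: a7 ^ ac = 0b
byte 3: f0 ^ d9 = 29
byte 4: e6 ^ 78 = 9e

2d 13 0b 29 9e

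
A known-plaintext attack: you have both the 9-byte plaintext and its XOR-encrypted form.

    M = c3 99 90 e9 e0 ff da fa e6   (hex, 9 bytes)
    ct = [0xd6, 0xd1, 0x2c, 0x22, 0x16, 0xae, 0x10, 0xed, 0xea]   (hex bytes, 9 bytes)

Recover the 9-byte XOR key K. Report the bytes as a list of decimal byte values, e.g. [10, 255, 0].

[21, 72, 188, 203, 246, 81, 202, 23, 12]

Since ct = M ⊕ K, XORing both sides with M gives K = M ⊕ ct.
c3 XOR d6 = 15
99 XOR d1 = 48
90 XOR 2c = bc
e9 XOR 22 = cb
e0 XOR 16 = f6
ff XOR ae = 51
da XOR 10 = ca
fa XOR ed = 17
e6 XOR ea = 0c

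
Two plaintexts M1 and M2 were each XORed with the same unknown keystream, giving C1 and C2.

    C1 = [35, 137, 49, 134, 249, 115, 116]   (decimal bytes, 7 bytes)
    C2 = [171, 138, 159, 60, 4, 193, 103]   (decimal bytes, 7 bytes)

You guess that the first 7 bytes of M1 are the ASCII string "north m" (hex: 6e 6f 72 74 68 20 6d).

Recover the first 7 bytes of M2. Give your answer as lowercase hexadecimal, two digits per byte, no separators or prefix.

e66cdcce95927e

First, C1 ⊕ C2 = (M1 ⊕ K) ⊕ (M2 ⊕ K) = M1 ⊕ M2, so the key drops out. Then M2 = (M1 ⊕ M2) ⊕ M1 over the first 7 bytes.
byte 0: (23 ^ ab) ^ 6e = 88 ^ 6e = e6
byte 1: (89 ^ 8a) ^ 6f = 03 ^ 6f = 6c
byte 2: (31 ^ 9f) ^ 72 = ae ^ 72 = dc
byte 3: (86 ^ 3c) ^ 74 = ba ^ 74 = ce
byte 4: (f9 ^ 04) ^ 68 = fd ^ 68 = 95
byte 5: (73 ^ c1) ^ 20 = b2 ^ 20 = 92
byte 6: (74 ^ 67) ^ 6d = 13 ^ 6d = 7e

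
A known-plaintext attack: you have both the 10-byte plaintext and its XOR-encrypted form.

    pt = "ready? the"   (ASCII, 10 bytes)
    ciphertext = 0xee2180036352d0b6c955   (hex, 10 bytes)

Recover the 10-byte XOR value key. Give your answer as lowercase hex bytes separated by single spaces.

9c 44 e1 67 1a 6d f0 c2 a1 30

Since ciphertext = pt ⊕ key, XORing both sides with pt gives key = pt ⊕ ciphertext.
byte 0: 114 xor 238 = 156
byte 1: 101 xor  33 =  68
byte 2:  97 xor 128 = 225
byte 3: 100 xor   3 = 103
byte 4: 121 xor  99 =  26
byte 5:  63 xor  82 = 109
byte 6:  32 xor 208 = 240
byte 7: 116 xor 182 = 194
byte 8: 104 xor 201 = 161
byte 9: 101 xor  85 =  48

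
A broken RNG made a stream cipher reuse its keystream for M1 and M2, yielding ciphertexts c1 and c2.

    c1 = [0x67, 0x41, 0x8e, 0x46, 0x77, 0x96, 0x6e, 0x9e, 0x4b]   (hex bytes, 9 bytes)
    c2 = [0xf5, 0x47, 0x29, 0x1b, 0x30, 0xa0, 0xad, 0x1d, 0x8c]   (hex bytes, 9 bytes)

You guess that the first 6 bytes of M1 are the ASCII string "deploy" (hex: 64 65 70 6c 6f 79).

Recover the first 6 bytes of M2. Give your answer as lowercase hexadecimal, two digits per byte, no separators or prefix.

First, c1 ⊕ c2 = (M1 ⊕ K) ⊕ (M2 ⊕ K) = M1 ⊕ M2, so the key drops out. Then M2 = (M1 ⊕ M2) ⊕ M1 over the first 6 bytes.
byte 0: (67 ⊕ f5) ⊕ 64 = 92 ⊕ 64 = f6
byte 1: (41 ⊕ 47) ⊕ 65 = 06 ⊕ 65 = 63
byte 2: (8e ⊕ 29) ⊕ 70 = a7 ⊕ 70 = d7
byte 3: (46 ⊕ 1b) ⊕ 6c = 5d ⊕ 6c = 31
byte 4: (77 ⊕ 30) ⊕ 6f = 47 ⊕ 6f = 28
byte 5: (96 ⊕ a0) ⊕ 79 = 36 ⊕ 79 = 4f

f663d731284f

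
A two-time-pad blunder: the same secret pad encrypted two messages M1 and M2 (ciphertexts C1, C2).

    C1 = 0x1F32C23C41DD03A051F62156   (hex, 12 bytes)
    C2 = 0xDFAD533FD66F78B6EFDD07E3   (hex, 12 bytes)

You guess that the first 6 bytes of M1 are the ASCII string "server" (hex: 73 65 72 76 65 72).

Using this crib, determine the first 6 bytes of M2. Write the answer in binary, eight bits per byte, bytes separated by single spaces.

First, C1 ⊕ C2 = (M1 ⊕ K) ⊕ (M2 ⊕ K) = M1 ⊕ M2, so the key drops out. Then M2 = (M1 ⊕ M2) ⊕ M1 over the first 6 bytes.
byte 0: (1f xor df) xor 73 = c0 xor 73 = b3
byte 1: (32 xor ad) xor 65 = 9f xor 65 = fa
byte 2: (c2 xor 53) xor 72 = 91 xor 72 = e3
byte 3: (3c xor 3f) xor 76 = 03 xor 76 = 75
byte 4: (41 xor d6) xor 65 = 97 xor 65 = f2
byte 5: (dd xor 6f) xor 72 = b2 xor 72 = c0

10110011 11111010 11100011 01110101 11110010 11000000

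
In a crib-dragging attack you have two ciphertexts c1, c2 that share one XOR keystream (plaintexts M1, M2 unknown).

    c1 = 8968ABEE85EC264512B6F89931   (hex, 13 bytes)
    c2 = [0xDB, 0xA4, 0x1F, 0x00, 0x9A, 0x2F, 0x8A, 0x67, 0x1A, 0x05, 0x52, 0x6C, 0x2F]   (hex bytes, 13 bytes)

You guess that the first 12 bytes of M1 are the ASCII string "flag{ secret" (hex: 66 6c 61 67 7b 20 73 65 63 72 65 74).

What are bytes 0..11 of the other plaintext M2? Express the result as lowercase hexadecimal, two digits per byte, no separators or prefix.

First, c1 ⊕ c2 = (M1 ⊕ K) ⊕ (M2 ⊕ K) = M1 ⊕ M2, so the key drops out. Then M2 = (M1 ⊕ M2) ⊕ M1 over the first 12 bytes.
byte 0: (89 xor db) xor 66 = 52 xor 66 = 34
byte 1: (68 xor a4) xor 6c = cc xor 6c = a0
byte 2: (ab xor 1f) xor 61 = b4 xor 61 = d5
byte 3: (ee xor 00) xor 67 = ee xor 67 = 89
byte 4: (85 xor 9a) xor 7b = 1f xor 7b = 64
byte 5: (ec xor 2f) xor 20 = c3 xor 20 = e3
byte 6: (26 xor 8a) xor 73 = ac xor 73 = df
byte 7: (45 xor 67) xor 65 = 22 xor 65 = 47
byte 8: (12 xor 1a) xor 63 = 08 xor 63 = 6b
byte 9: (b6 xor 05) xor 72 = b3 xor 72 = c1
byte 10: (f8 xor 52) xor 65 = aa xor 65 = cf
byte 11: (99 xor 6c) xor 74 = f5 xor 74 = 81

34a0d58964e3df476bc1cf81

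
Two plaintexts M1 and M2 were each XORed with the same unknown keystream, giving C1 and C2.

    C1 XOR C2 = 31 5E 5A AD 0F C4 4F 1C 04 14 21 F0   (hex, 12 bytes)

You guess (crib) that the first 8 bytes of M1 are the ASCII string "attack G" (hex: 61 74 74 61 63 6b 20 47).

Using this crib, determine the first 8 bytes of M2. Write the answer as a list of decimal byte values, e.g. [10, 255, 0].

[80, 42, 46, 204, 108, 175, 111, 91]

Since C1 ⊕ C2 = M1 ⊕ M2, XORing with the guessed M1 bytes yields the corresponding M2 bytes: M2 = (C1 ⊕ C2) ⊕ M1.
byte 0:  49 ⊕  97 =  80
byte 1:  94 ⊕ 116 =  42
byte 2:  90 ⊕ 116 =  46
byte 3: 173 ⊕  97 = 204
byte 4:  15 ⊕  99 = 108
byte 5: 196 ⊕ 107 = 175
byte 6:  79 ⊕  32 = 111
byte 7:  28 ⊕  71 =  91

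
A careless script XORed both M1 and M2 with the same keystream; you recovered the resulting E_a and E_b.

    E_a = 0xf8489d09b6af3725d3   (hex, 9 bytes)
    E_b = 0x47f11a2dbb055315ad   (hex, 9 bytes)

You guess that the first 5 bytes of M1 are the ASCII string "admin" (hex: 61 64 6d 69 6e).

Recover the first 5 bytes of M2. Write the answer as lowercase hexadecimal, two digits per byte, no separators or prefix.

deddea4d63

First, E_a ⊕ E_b = (M1 ⊕ K) ⊕ (M2 ⊕ K) = M1 ⊕ M2, so the key drops out. Then M2 = (M1 ⊕ M2) ⊕ M1 over the first 5 bytes.
byte 0: (f8 xor 47) xor 61 = bf xor 61 = de
byte 1: (48 xor f1) xor 64 = b9 xor 64 = dd
byte 2: (9d xor 1a) xor 6d = 87 xor 6d = ea
byte 3: (09 xor 2d) xor 69 = 24 xor 69 = 4d
byte 4: (b6 xor bb) xor 6e = 0d xor 6e = 63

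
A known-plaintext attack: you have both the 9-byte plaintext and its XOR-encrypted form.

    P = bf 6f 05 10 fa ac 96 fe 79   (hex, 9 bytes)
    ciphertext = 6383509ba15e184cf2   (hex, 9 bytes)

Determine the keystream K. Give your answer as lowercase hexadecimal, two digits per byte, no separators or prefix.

Since ciphertext = P ⊕ K, XORing both sides with P gives K = P ⊕ ciphertext.
byte 0: bf xor 63 = dc
byte 1: 6f xor 83 = ec
byte 2: 05 xor 50 = 55
byte 3: 10 xor 9b = 8b
byte 4: fa xor a1 = 5b
byte 5: ac xor 5e = f2
byte 6: 96 xor 18 = 8e
byte 7: fe xor 4c = b2
byte 8: 79 xor f2 = 8b

dcec558b5bf28eb28b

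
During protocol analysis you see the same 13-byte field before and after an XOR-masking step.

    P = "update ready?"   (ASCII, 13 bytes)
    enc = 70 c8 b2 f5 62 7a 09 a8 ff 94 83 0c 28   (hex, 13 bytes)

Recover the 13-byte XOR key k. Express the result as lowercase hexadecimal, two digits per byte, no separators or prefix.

Since enc = P ⊕ k, XORing both sides with P gives k = P ⊕ enc.
75 ^ 70 = 05
70 ^ c8 = b8
64 ^ b2 = d6
61 ^ f5 = 94
74 ^ 62 = 16
65 ^ 7a = 1f
20 ^ 09 = 29
72 ^ a8 = da
65 ^ ff = 9a
61 ^ 94 = f5
64 ^ 83 = e7
79 ^ 0c = 75
3f ^ 28 = 17

05b8d694161f29da9af5e77517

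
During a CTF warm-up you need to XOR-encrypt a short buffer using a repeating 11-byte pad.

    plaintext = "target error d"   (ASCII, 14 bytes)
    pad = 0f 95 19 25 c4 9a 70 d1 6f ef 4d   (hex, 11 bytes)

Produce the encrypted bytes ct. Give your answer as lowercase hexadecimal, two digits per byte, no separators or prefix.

The 11-byte key repeats, so the effective keystream is 0f 95 19 25 c4 9a 70 d1 6f ef 4d 0f 95 19.
byte 0: 74 ^ 0f = 7b
byte 1: 61 ^ 95 = f4
byte 2: 72 ^ 19 = 6b
byte 3: 67 ^ 25 = 42
byte 4: 65 ^ c4 = a1
byte 5: 74 ^ 9a = ee
byte 6: 20 ^ 70 = 50
byte 7: 65 ^ d1 = b4
byte 8: 72 ^ 6f = 1d
byte 9: 72 ^ ef = 9d
byte 10: 6f ^ 4d = 22
byte 11: 72 ^ 0f = 7d
byte 12: 20 ^ 95 = b5
byte 13: 64 ^ 19 = 7d

7bf46b42a1ee50b41d9d227db57d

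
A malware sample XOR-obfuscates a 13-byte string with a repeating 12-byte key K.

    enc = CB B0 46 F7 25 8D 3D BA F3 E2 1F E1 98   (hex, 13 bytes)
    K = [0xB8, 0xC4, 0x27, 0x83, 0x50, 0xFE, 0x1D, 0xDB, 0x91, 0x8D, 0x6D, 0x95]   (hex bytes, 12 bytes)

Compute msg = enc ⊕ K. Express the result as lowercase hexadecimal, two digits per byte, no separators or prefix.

The 12-byte key repeats, so the effective keystream is b8 c4 27 83 50 fe 1d db 91 8d 6d 95 b8.
byte 0: cb xor b8 = 73
byte 1: b0 xor c4 = 74
byte 2: 46 xor 27 = 61
byte 3: f7 xor 83 = 74
byte 4: 25 xor 50 = 75
byte 5: 8d xor fe = 73
byte 6: 3d xor 1d = 20
byte 7: ba xor db = 61
byte 8: f3 xor 91 = 62
byte 9: e2 xor 8d = 6f
byte 10: 1f xor 6d = 72
byte 11: e1 xor 95 = 74
byte 12: 98 xor b8 = 20

7374617475732061626f727420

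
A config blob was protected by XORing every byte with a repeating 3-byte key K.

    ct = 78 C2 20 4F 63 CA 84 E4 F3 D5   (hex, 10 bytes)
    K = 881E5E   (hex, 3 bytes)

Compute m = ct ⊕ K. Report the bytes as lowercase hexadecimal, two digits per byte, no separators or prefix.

The 3-byte key repeats, so the effective keystream is 88 1e 5e 88 1e 5e 88 1e 5e 88.
byte 0: 01111000 xor 10001000 = 11110000
byte 1: 11000010 xor 00011110 = 11011100
byte 2: 00100000 xor 01011110 = 01111110
byte 3: 01001111 xor 10001000 = 11000111
byte 4: 01100011 xor 00011110 = 01111101
byte 5: 11001010 xor 01011110 = 10010100
byte 6: 10000100 xor 10001000 = 00001100
byte 7: 11100100 xor 00011110 = 11111010
byte 8: 11110011 xor 01011110 = 10101101
byte 9: 11010101 xor 10001000 = 01011101

f0dc7ec77d940cfaad5d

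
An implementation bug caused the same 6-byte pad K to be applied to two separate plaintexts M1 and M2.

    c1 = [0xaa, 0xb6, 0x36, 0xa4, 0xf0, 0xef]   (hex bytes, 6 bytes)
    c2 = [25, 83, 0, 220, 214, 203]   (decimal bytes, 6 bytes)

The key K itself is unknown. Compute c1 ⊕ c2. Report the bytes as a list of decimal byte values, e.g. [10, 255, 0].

[179, 229, 54, 120, 38, 36]

c1 ⊕ c2 = (M1 ⊕ K) ⊕ (M2 ⊕ K) = M1 ⊕ M2 — the shared key cancels under XOR.
aa XOR 19 = b3
b6 XOR 53 = e5
36 XOR 00 = 36
a4 XOR dc = 78
f0 XOR d6 = 26
ef XOR cb = 24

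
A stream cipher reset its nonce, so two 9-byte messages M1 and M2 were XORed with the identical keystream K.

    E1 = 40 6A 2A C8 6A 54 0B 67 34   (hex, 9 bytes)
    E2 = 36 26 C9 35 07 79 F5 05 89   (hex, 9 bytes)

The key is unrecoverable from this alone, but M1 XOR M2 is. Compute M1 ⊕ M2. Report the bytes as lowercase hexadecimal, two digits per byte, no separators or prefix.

E1 ⊕ E2 = (M1 ⊕ K) ⊕ (M2 ⊕ K) = M1 ⊕ M2 — the shared key cancels under XOR.
byte 0: 40 xor 36 = 76
byte 1: 6a xor 26 = 4c
byte 2: 2a xor c9 = e3
byte 3: c8 xor 35 = fd
byte 4: 6a xor 07 = 6d
byte 5: 54 xor 79 = 2d
byte 6: 0b xor f5 = fe
byte 7: 67 xor 05 = 62
byte 8: 34 xor 89 = bd

764ce3fd6d2dfe62bd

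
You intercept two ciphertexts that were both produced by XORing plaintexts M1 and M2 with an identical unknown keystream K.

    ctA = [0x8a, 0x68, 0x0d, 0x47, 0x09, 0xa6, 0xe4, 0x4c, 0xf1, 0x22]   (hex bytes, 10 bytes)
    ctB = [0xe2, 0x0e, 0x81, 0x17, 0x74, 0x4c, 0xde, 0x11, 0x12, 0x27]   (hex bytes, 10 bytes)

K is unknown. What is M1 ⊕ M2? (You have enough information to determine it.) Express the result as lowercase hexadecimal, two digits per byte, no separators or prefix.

ctA ⊕ ctB = (M1 ⊕ K) ⊕ (M2 ⊕ K) = M1 ⊕ M2 — the shared key cancels under XOR.
10001010 XOR 11100010 = 01101000
01101000 XOR 00001110 = 01100110
00001101 XOR 10000001 = 10001100
01000111 XOR 00010111 = 01010000
00001001 XOR 01110100 = 01111101
10100110 XOR 01001100 = 11101010
11100100 XOR 11011110 = 00111010
01001100 XOR 00010001 = 01011101
11110001 XOR 00010010 = 11100011
00100010 XOR 00100111 = 00000101

68668c507dea3a5de305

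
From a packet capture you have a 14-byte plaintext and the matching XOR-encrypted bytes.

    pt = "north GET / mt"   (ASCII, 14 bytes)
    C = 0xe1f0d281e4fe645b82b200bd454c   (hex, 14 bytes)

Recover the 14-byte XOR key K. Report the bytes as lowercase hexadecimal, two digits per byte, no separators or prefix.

Since C = pt ⊕ K, XORing both sides with pt gives K = pt ⊕ C.
6e ^ e1 = 8f
6f ^ f0 = 9f
72 ^ d2 = a0
74 ^ 81 = f5
68 ^ e4 = 8c
20 ^ fe = de
47 ^ 64 = 23
45 ^ 5b = 1e
54 ^ 82 = d6
20 ^ b2 = 92
2f ^ 00 = 2f
20 ^ bd = 9d
6d ^ 45 = 28
74 ^ 4c = 38

8f9fa0f58cde231ed6922f9d2838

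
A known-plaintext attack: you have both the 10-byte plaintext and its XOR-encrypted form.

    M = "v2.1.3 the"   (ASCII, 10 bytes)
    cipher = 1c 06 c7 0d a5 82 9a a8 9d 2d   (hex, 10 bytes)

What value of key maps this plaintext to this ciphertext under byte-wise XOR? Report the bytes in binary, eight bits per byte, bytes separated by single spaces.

01101010 00110100 11101001 00111100 10001011 10110001 10111010 11011100 11110101 01001000

Since cipher = M ⊕ key, XORing both sides with M gives key = M ⊕ cipher.
byte 0: 76 XOR 1c = 6a
byte 1: 32 XOR 06 = 34
byte 2: 2e XOR c7 = e9
byte 3: 31 XOR 0d = 3c
byte 4: 2e XOR a5 = 8b
byte 5: 33 XOR 82 = b1
byte 6: 20 XOR 9a = ba
byte 7: 74 XOR a8 = dc
byte 8: 68 XOR 9d = f5
byte 9: 65 XOR 2d = 48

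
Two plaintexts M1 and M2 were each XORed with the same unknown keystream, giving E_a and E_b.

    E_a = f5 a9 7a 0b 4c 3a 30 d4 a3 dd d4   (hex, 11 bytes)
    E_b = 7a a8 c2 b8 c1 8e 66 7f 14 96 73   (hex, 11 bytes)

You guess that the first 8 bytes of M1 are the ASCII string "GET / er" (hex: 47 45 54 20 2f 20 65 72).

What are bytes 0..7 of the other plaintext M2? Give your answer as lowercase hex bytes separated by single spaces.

c8 44 ec 93 a2 94 33 d9

First, E_a ⊕ E_b = (M1 ⊕ K) ⊕ (M2 ⊕ K) = M1 ⊕ M2, so the key drops out. Then M2 = (M1 ⊕ M2) ⊕ M1 over the first 8 bytes.
byte 0: (f5 xor 7a) xor 47 = 8f xor 47 = c8
byte 1: (a9 xor a8) xor 45 = 01 xor 45 = 44
byte 2: (7a xor c2) xor 54 = b8 xor 54 = ec
byte 3: (0b xor b8) xor 20 = b3 xor 20 = 93
byte 4: (4c xor c1) xor 2f = 8d xor 2f = a2
byte 5: (3a xor 8e) xor 20 = b4 xor 20 = 94
byte 6: (30 xor 66) xor 65 = 56 xor 65 = 33
byte 7: (d4 xor 7f) xor 72 = ab xor 72 = d9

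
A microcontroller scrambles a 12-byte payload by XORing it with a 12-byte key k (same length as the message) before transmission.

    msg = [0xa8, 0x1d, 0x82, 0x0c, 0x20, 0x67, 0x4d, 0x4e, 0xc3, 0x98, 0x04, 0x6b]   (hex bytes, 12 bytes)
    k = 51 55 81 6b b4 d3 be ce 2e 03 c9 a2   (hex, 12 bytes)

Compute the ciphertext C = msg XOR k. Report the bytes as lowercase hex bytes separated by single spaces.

f9 48 03 67 94 b4 f3 80 ed 9b cd c9

a8 ⊕ 51 = f9
1d ⊕ 55 = 48
82 ⊕ 81 = 03
0c ⊕ 6b = 67
20 ⊕ b4 = 94
67 ⊕ d3 = b4
4d ⊕ be = f3
4e ⊕ ce = 80
c3 ⊕ 2e = ed
98 ⊕ 03 = 9b
04 ⊕ c9 = cd
6b ⊕ a2 = c9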